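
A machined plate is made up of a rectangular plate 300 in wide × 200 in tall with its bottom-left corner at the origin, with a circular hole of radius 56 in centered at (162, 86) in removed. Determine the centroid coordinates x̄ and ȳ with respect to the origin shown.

Part | A | x̄ᵢ | ȳᵢ | A·x̄ᵢ | A·ȳᵢ
plate | 60000.00 | 150.00 | 100.00 | 9000000.00 | 6000000.00
hole | -9852.03 | 162.00 | 86.00 | -1596029.60 | -847274.97
Σ | 50147.97 |  |  | 7403970.40 | 5152725.03
x̄ = 7403970.40 / 50147.97 = 147.64 in
ȳ = 5152725.03 / 50147.97 = 102.75 in

x̄ = 147.64 in, ȳ = 102.75 in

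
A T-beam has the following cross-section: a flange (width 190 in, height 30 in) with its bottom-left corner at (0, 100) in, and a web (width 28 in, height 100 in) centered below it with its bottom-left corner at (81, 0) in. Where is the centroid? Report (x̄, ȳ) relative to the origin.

x̄ = 95.00 in, ȳ = 93.59 in

web: A = 28 × 100 = 2800.00, centroid at (95.00, 50.00).
flange: A = 190 × 30 = 5700.00, centroid at (95.00, 115.00).
ΣA = 8500.00 in², ΣAx̄ = 807500.00 in³, ΣAȳ = 795500.00 in³.
x̄ = 807500.00/8500.00 = 95.00 in; ȳ = 795500.00/8500.00 = 93.59 in.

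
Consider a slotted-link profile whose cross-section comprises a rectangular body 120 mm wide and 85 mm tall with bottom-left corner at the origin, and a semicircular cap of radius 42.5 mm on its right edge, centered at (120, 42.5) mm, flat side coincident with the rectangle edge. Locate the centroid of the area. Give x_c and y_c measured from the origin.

x_c = 76.98 mm, y_c = 42.50 mm

rectangular body: A = 120 × 85 = 10200.00, centroid at (60.00, 42.50).
semicircular end: A = ½π·42.5² = 2837.25, centroid at (138.04, 42.50).
ΣA = 13037.25 mm²
ΣAx_c = (10200.00)(60.00) + (2837.25)(138.04) = 1003647.19 mm³
ΣAy_c = (10200.00)(42.50) + (2837.25)(42.50) = 554083.16 mm³
x_c = 1003647.19 / 13037.25 = 76.98 mm
y_c = 554083.16 / 13037.25 = 42.50 mm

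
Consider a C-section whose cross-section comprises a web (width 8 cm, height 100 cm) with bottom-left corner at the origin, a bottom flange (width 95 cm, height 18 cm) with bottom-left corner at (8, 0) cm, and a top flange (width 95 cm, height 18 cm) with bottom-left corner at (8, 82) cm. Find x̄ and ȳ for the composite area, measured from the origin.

x̄ = 45.74 cm, ȳ = 50.00 cm

Part | A | x̄ᵢ | ȳᵢ | A·x̄ᵢ | A·ȳᵢ
web | 800.00 | 4.00 | 50.00 | 3200.00 | 40000.00
bottom flange | 1710.00 | 55.50 | 9.00 | 94905.00 | 15390.00
top flange | 1710.00 | 55.50 | 91.00 | 94905.00 | 155610.00
Σ | 4220.00 |  |  | 193010.00 | 211000.00
x̄ = 193010.00 / 4220.00 = 45.74 cm
ȳ = 211000.00 / 4220.00 = 50.00 cm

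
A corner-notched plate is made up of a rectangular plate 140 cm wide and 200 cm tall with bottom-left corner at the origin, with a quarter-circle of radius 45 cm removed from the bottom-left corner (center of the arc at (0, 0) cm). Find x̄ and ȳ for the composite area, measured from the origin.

x̄ = 73.07 cm, ȳ = 104.87 cm

plate: A = 140 × 200 = 28000.00, centroid at (70.00, 100.00).
removed quarter-circle: A = −¼π·45² = -1590.43, centroid at (19.10, 19.10).
ΣA = 26409.57 cm²
ΣAx̄ = (28000.00)(70.00) + (-1590.43)(19.10) = 1929625.00 cm³
ΣAȳ = (28000.00)(100.00) + (-1590.43)(19.10) = 2769625.00 cm³
x̄ = 1929625.00 / 26409.57 = 73.07 cm
ȳ = 2769625.00 / 26409.57 = 104.87 cm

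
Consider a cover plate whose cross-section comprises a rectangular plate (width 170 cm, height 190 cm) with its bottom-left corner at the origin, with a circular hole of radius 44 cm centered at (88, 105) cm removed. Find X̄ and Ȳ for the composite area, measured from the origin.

plate: A = 170 × 190 = 32300.00, centroid at (85.00, 95.00).
hole: A = −π·44² = -6082.12, centroid at (88.00, 105.00).
ΣA = 26217.88 cm²
ΣAX̄ = (32300.00)(85.00) + (-6082.12)(88.00) = 2210273.14 cm³
ΣAȲ = (32300.00)(95.00) + (-6082.12)(105.00) = 2429877.05 cm³
X̄ = 2210273.14 / 26217.88 = 84.30 cm
Ȳ = 2429877.05 / 26217.88 = 92.68 cm

X̄ = 84.30 cm, Ȳ = 92.68 cm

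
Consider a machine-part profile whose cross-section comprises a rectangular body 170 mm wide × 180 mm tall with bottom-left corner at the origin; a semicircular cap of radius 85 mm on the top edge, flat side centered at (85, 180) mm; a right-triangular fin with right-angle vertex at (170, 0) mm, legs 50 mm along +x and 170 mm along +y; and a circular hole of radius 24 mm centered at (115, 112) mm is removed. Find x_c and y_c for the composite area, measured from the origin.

x_c = 93.51 mm, y_c = 118.15 mm

rectangular body: A = 170 × 180 = 30600.00, centroid at (85.00, 90.00).
semicircular top: A = ½π·85² = 11349.00, centroid at (85.00, 216.08).
triangular fin: A = ½·50·170 = 4250.00, centroid at (186.67, 56.67).
hole: A = −π·24² = -1809.56, centroid at (115.00, 112.00).
ΣA = 44389.45 mm², ΣAx_c = 4150899.53 mm³, ΣAy_c = 5244400.20 mm³.
x_c = 4150899.53/44389.45 = 93.51 mm; y_c = 5244400.20/44389.45 = 118.15 mm.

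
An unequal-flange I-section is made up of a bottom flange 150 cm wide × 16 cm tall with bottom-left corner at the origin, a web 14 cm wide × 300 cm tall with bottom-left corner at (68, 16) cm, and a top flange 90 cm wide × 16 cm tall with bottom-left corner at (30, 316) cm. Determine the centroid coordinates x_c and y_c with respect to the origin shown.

bottom flange: A = 150 × 16 = 2400.00, centroid at (75.00, 8.00).
web: A = 14 × 300 = 4200.00, centroid at (75.00, 166.00).
top flange: A = 90 × 16 = 1440.00, centroid at (75.00, 324.00).
ΣA = 8040.00 cm², ΣAx_c = 603000.00 cm³, ΣAy_c = 1182960.00 cm³.
x_c = 603000.00/8040.00 = 75.00 cm; y_c = 1182960.00/8040.00 = 147.13 cm.

x_c = 75.00 cm, y_c = 147.13 cm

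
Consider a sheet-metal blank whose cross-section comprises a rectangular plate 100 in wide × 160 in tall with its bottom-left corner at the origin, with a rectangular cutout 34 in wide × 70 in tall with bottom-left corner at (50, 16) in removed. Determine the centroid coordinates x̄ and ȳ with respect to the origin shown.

plate: A = 100 × 160 = 16000.00, centroid at (50.00, 80.00).
hole: A = −(34 × 70) = -2380.00, centroid at (67.00, 51.00).
ΣA = 13620.00 in²
ΣAx̄ = (16000.00)(50.00) + (-2380.00)(67.00) = 640540.00 in³
ΣAȳ = (16000.00)(80.00) + (-2380.00)(51.00) = 1158620.00 in³
x̄ = 640540.00 / 13620.00 = 47.03 in
ȳ = 1158620.00 / 13620.00 = 85.07 in

x̄ = 47.03 in, ȳ = 85.07 in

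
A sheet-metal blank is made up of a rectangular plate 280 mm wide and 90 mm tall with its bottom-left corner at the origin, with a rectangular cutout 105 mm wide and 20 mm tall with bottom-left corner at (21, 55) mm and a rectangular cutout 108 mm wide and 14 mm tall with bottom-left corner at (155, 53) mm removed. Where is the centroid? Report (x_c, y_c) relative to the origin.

plate: A = 280 × 90 = 25200.00, centroid at (140.00, 45.00).
hole 1: A = −(105 × 20) = -2100.00, centroid at (73.50, 65.00).
hole 2: A = −(108 × 14) = -1512.00, centroid at (209.00, 60.00).
ΣA = 21588.00 mm², ΣAx_c = 3057642.00 mm³, ΣAy_c = 906780.00 mm³.
x_c = 3057642.00/21588.00 = 141.64 mm; y_c = 906780.00/21588.00 = 42.00 mm.

x_c = 141.64 mm, y_c = 42.00 mm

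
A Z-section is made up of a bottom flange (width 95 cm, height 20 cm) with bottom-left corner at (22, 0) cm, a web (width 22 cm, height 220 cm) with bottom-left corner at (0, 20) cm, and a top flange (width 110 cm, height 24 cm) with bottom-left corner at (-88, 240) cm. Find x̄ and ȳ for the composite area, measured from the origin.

x̄ = 10.47 cm, ȳ = 140.03 cm

bottom flange: A = 95 × 20 = 1900.00, centroid at (69.50, 10.00).
web: A = 22 × 220 = 4840.00, centroid at (11.00, 130.00).
top flange: A = 110 × 24 = 2640.00, centroid at (-33.00, 252.00).
ΣA = 9380.00 cm²
ΣAx̄ = (1900.00)(69.50) + (4840.00)(11.00) + (2640.00)(-33.00) = 98170.00 cm³
ΣAȳ = (1900.00)(10.00) + (4840.00)(130.00) + (2640.00)(252.00) = 1313480.00 cm³
x̄ = 98170.00 / 9380.00 = 10.47 cm
ȳ = 1313480.00 / 9380.00 = 140.03 cm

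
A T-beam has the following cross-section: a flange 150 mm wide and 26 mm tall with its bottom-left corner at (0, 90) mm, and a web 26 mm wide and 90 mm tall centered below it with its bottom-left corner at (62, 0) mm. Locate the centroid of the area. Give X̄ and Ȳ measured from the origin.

web: A = 26 × 90 = 2340.00, centroid at (75.00, 45.00).
flange: A = 150 × 26 = 3900.00, centroid at (75.00, 103.00).
ΣA = 6240.00 mm²
ΣAX̄ = (2340.00)(75.00) + (3900.00)(75.00) = 468000.00 mm³
ΣAȲ = (2340.00)(45.00) + (3900.00)(103.00) = 507000.00 mm³
X̄ = 468000.00 / 6240.00 = 75.00 mm
Ȳ = 507000.00 / 6240.00 = 81.25 mm

X̄ = 75.00 mm, Ȳ = 81.25 mm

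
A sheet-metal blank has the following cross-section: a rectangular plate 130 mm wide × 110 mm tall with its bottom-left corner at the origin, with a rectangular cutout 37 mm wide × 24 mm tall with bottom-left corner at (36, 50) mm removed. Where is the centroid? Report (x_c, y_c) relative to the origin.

plate: A = 130 × 110 = 14300.00, centroid at (65.00, 55.00).
hole: A = −(37 × 24) = -888.00, centroid at (54.50, 62.00).
ΣA = 13412.00 mm², ΣAx_c = 881104.00 mm³, ΣAy_c = 731444.00 mm³.
x_c = 881104.00/13412.00 = 65.70 mm; y_c = 731444.00/13412.00 = 54.54 mm.

x_c = 65.70 mm, y_c = 54.54 mm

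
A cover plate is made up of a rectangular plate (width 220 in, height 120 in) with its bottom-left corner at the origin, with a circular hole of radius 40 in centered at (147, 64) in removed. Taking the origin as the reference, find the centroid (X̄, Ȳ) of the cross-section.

Part | A | x̄ᵢ | ȳᵢ | A·x̄ᵢ | A·ȳᵢ
plate | 26400.00 | 110.00 | 60.00 | 2904000.00 | 1584000.00
hole | -5026.55 | 147.00 | 64.00 | -738902.59 | -321699.09
Σ | 21373.45 |  |  | 2165097.41 | 1262300.91
X̄ = 2165097.41 / 21373.45 = 101.30 in
Ȳ = 1262300.91 / 21373.45 = 59.06 in

X̄ = 101.30 in, Ȳ = 59.06 in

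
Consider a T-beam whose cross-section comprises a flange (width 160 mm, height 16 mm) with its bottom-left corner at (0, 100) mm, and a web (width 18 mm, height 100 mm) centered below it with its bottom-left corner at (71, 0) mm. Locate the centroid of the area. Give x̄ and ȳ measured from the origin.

Part | A | x̄ᵢ | ȳᵢ | A·x̄ᵢ | A·ȳᵢ
web | 1800.00 | 80.00 | 50.00 | 144000.00 | 90000.00
flange | 2560.00 | 80.00 | 108.00 | 204800.00 | 276480.00
Σ | 4360.00 |  |  | 348800.00 | 366480.00
x̄ = 348800.00 / 4360.00 = 80.00 mm
ȳ = 366480.00 / 4360.00 = 84.06 mm

x̄ = 80.00 mm, ȳ = 84.06 mm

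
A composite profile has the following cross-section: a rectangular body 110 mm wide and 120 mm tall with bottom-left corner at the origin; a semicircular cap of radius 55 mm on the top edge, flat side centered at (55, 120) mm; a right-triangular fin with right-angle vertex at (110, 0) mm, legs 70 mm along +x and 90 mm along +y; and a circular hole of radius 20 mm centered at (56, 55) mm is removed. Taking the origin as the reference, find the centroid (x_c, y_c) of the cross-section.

x_c = 67.37 mm, y_c = 75.51 mm

rectangular body: A = 110 × 120 = 13200.00, centroid at (55.00, 60.00).
semicircular top: A = ½π·55² = 4751.66, centroid at (55.00, 143.34).
triangular fin: A = ½·70·90 = 3150.00, centroid at (133.33, 30.00).
hole: A = −π·20² = -1256.64, centroid at (56.00, 55.00).
ΣA = 19845.02 mm², ΣAx_c = 1336969.56 mm³, ΣAy_c = 1498500.69 mm³.
x_c = 1336969.56/19845.02 = 67.37 mm; y_c = 1498500.69/19845.02 = 75.51 mm.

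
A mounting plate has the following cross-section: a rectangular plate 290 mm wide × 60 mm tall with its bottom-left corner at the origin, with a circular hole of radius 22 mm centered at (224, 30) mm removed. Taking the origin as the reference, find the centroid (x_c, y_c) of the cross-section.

Part | A | x̄ᵢ | ȳᵢ | A·x̄ᵢ | A·ȳᵢ
plate | 17400.00 | 145.00 | 30.00 | 2523000.00 | 522000.00
hole | -1520.53 | 224.00 | 30.00 | -340598.91 | -45615.93
Σ | 15879.47 |  |  | 2182401.09 | 476384.07
x_c = 2182401.09 / 15879.47 = 137.44 mm
y_c = 476384.07 / 15879.47 = 30.00 mm

x_c = 137.44 mm, y_c = 30.00 mm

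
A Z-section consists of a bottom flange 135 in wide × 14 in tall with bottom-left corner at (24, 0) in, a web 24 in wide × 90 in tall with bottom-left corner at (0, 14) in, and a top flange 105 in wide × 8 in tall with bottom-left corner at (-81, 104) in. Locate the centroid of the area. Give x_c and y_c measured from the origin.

x_c = 35.77 in, y_c = 47.32 in

bottom flange: A = 135 × 14 = 1890.00, centroid at (91.50, 7.00).
web: A = 24 × 90 = 2160.00, centroid at (12.00, 59.00).
top flange: A = 105 × 8 = 840.00, centroid at (-28.50, 108.00).
ΣA = 4890.00 in², ΣAx_c = 174915.00 in³, ΣAy_c = 231390.00 in³.
x_c = 174915.00/4890.00 = 35.77 in; y_c = 231390.00/4890.00 = 47.32 in.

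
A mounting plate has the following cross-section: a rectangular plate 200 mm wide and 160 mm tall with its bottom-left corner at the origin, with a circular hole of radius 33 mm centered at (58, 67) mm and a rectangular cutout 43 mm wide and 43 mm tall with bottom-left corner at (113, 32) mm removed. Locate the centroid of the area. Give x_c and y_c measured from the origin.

plate: A = 200 × 160 = 32000.00, centroid at (100.00, 80.00).
hole 1: A = −π·33² = -3421.19, centroid at (58.00, 67.00).
hole 2: A = −(43 × 43) = -1849.00, centroid at (134.50, 53.50).
ΣA = 26729.81 mm², ΣAx_c = 2752880.22 mm³, ΣAy_c = 2231858.48 mm³.
x_c = 2752880.22/26729.81 = 102.99 mm; y_c = 2231858.48/26729.81 = 83.50 mm.

x_c = 102.99 mm, y_c = 83.50 mm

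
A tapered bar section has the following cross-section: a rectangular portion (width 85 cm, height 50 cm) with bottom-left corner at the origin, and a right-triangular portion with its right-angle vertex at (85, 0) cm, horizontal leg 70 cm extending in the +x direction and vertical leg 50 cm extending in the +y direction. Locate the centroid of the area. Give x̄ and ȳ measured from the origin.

rectangular portion: A = 85 × 50 = 4250.00, centroid at (42.50, 25.00).
triangular portion: A = ½·70·50 = 1750.00, centroid at (108.33, 16.67).
ΣA = 6000.00 cm², ΣAx̄ = 370208.33 cm³, ΣAȳ = 135416.67 cm³.
x̄ = 370208.33/6000.00 = 61.70 cm; ȳ = 135416.67/6000.00 = 22.57 cm.

x̄ = 61.70 cm, ȳ = 22.57 cm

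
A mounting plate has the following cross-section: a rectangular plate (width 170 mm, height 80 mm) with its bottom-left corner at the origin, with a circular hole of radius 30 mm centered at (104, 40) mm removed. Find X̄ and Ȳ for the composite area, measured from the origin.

plate: A = 170 × 80 = 13600.00, centroid at (85.00, 40.00).
hole: A = −π·30² = -2827.43, centroid at (104.00, 40.00).
ΣA = 10772.57 mm²
ΣAX̄ = (13600.00)(85.00) + (-2827.43)(104.00) = 861946.93 mm³
ΣAȲ = (13600.00)(40.00) + (-2827.43)(40.00) = 430902.66 mm³
X̄ = 861946.93 / 10772.57 = 80.01 mm
Ȳ = 430902.66 / 10772.57 = 40.00 mm

X̄ = 80.01 mm, Ȳ = 40.00 mm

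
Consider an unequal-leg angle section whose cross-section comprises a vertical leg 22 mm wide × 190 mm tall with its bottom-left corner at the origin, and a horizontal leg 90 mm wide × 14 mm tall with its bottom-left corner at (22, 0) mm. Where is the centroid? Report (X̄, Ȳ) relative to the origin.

X̄ = 23.97 mm, Ȳ = 74.62 mm

vertical leg: A = 22 × 190 = 4180.00, centroid at (11.00, 95.00).
horizontal leg: A = 90 × 14 = 1260.00, centroid at (67.00, 7.00).
ΣA = 5440.00 mm²
ΣAX̄ = (4180.00)(11.00) + (1260.00)(67.00) = 130400.00 mm³
ΣAȲ = (4180.00)(95.00) + (1260.00)(7.00) = 405920.00 mm³
X̄ = 130400.00 / 5440.00 = 23.97 mm
Ȳ = 405920.00 / 5440.00 = 74.62 mm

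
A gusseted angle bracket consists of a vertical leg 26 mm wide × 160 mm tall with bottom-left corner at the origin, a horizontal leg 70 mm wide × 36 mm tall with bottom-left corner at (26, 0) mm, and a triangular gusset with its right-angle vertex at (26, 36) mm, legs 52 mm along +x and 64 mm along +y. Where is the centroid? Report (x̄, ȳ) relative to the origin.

x̄ = 33.55 mm, ȳ = 56.75 mm

vertical leg: A = 26 × 160 = 4160.00, centroid at (13.00, 80.00).
horizontal leg: A = 70 × 36 = 2520.00, centroid at (61.00, 18.00).
gusset: A = ½·52·64 = 1664.00, centroid at (43.33, 57.33).
ΣA = 8344.00 mm²
ΣAx̄ = (4160.00)(13.00) + (2520.00)(61.00) + (1664.00)(43.33) = 279906.67 mm³
ΣAȳ = (4160.00)(80.00) + (2520.00)(18.00) + (1664.00)(57.33) = 473562.67 mm³
x̄ = 279906.67 / 8344.00 = 33.55 mm
ȳ = 473562.67 / 8344.00 = 56.75 mm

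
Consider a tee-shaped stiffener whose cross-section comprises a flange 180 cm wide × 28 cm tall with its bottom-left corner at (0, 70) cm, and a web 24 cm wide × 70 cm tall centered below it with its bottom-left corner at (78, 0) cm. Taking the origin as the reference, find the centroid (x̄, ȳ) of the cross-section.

web: A = 24 × 70 = 1680.00, centroid at (90.00, 35.00).
flange: A = 180 × 28 = 5040.00, centroid at (90.00, 84.00).
ΣA = 6720.00 cm²
ΣAx̄ = (1680.00)(90.00) + (5040.00)(90.00) = 604800.00 cm³
ΣAȳ = (1680.00)(35.00) + (5040.00)(84.00) = 482160.00 cm³
x̄ = 604800.00 / 6720.00 = 90.00 cm
ȳ = 482160.00 / 6720.00 = 71.75 cm

x̄ = 90.00 cm, ȳ = 71.75 cm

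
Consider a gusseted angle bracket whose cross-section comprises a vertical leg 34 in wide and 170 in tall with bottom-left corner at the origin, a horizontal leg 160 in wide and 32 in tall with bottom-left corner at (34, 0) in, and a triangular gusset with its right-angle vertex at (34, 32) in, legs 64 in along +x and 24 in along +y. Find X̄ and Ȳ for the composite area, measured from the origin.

X̄ = 62.09 in, Ȳ = 51.76 in

vertical leg: A = 34 × 170 = 5780.00, centroid at (17.00, 85.00).
horizontal leg: A = 160 × 32 = 5120.00, centroid at (114.00, 16.00).
gusset: A = ½·64·24 = 768.00, centroid at (55.33, 40.00).
ΣA = 11668.00 in², ΣAX̄ = 724436.00 in³, ΣAȲ = 603940.00 in³.
X̄ = 724436.00/11668.00 = 62.09 in; Ȳ = 603940.00/11668.00 = 51.76 in.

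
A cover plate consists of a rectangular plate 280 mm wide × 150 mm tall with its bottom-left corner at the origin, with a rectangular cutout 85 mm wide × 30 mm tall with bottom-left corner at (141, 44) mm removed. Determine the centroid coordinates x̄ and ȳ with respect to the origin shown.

plate: A = 280 × 150 = 42000.00, centroid at (140.00, 75.00).
hole: A = −(85 × 30) = -2550.00, centroid at (183.50, 59.00).
ΣA = 39450.00 mm², ΣAx̄ = 5412075.00 mm³, ΣAȳ = 2999550.00 mm³.
x̄ = 5412075.00/39450.00 = 137.19 mm; ȳ = 2999550.00/39450.00 = 76.03 mm.

x̄ = 137.19 mm, ȳ = 76.03 mm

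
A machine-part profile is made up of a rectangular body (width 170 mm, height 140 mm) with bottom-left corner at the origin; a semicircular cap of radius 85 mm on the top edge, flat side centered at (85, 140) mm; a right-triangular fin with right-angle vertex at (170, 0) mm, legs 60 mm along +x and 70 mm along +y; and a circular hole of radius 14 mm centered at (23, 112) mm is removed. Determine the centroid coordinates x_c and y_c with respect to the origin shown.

x_c = 92.06 mm, y_c = 99.48 mm

rectangular body: A = 170 × 140 = 23800.00, centroid at (85.00, 70.00).
semicircular top: A = ½π·85² = 11349.00, centroid at (85.00, 176.08).
triangular fin: A = ½·60·70 = 2100.00, centroid at (190.00, 23.33).
hole: A = −π·14² = -615.75, centroid at (23.00, 112.00).
ΣA = 36633.25 mm², ΣAx_c = 3372502.99 mm³, ΣAy_c = 3644312.91 mm³.
x_c = 3372502.99/36633.25 = 92.06 mm; y_c = 3644312.91/36633.25 = 99.48 mm.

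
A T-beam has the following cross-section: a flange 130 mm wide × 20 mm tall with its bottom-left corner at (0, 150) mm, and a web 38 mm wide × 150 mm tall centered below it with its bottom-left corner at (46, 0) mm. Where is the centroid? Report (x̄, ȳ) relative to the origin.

web: A = 38 × 150 = 5700.00, centroid at (65.00, 75.00).
flange: A = 130 × 20 = 2600.00, centroid at (65.00, 160.00).
ΣA = 8300.00 mm²
ΣAx̄ = (5700.00)(65.00) + (2600.00)(65.00) = 539500.00 mm³
ΣAȳ = (5700.00)(75.00) + (2600.00)(160.00) = 843500.00 mm³
x̄ = 539500.00 / 8300.00 = 65.00 mm
ȳ = 843500.00 / 8300.00 = 101.63 mm

x̄ = 65.00 mm, ȳ = 101.63 mm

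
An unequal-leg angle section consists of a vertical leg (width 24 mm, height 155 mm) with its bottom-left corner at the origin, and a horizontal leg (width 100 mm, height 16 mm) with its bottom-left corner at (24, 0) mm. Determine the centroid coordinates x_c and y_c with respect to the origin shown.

vertical leg: A = 24 × 155 = 3720.00, centroid at (12.00, 77.50).
horizontal leg: A = 100 × 16 = 1600.00, centroid at (74.00, 8.00).
ΣA = 5320.00 mm²
ΣAx_c = (3720.00)(12.00) + (1600.00)(74.00) = 163040.00 mm³
ΣAy_c = (3720.00)(77.50) + (1600.00)(8.00) = 301100.00 mm³
x_c = 163040.00 / 5320.00 = 30.65 mm
y_c = 301100.00 / 5320.00 = 56.60 mm

x_c = 30.65 mm, y_c = 56.60 mm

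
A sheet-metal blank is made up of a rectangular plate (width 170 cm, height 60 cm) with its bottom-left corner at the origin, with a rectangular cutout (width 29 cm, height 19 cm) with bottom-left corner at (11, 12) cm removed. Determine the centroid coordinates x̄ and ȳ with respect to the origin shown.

x̄ = 88.40 cm, ȳ = 30.49 cm

plate: A = 170 × 60 = 10200.00, centroid at (85.00, 30.00).
hole: A = −(29 × 19) = -551.00, centroid at (25.50, 21.50).
ΣA = 9649.00 cm²
ΣAx̄ = (10200.00)(85.00) + (-551.00)(25.50) = 852949.50 cm³
ΣAȳ = (10200.00)(30.00) + (-551.00)(21.50) = 294153.50 cm³
x̄ = 852949.50 / 9649.00 = 88.40 cm
ȳ = 294153.50 / 9649.00 = 30.49 cm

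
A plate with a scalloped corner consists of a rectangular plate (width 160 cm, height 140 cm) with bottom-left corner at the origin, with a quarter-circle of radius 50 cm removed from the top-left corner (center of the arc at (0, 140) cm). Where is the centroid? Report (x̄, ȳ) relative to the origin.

Part | A | x̄ᵢ | ȳᵢ | A·x̄ᵢ | A·ȳᵢ
plate | 22400.00 | 80.00 | 70.00 | 1792000.00 | 1568000.00
removed quarter-circle | -1963.50 | 21.22 | 118.78 | -41666.67 | -233222.69
Σ | 20436.50 |  |  | 1750333.33 | 1334777.31
x̄ = 1750333.33 / 20436.50 = 85.65 cm
ȳ = 1334777.31 / 20436.50 = 65.31 cm

x̄ = 85.65 cm, ȳ = 65.31 cm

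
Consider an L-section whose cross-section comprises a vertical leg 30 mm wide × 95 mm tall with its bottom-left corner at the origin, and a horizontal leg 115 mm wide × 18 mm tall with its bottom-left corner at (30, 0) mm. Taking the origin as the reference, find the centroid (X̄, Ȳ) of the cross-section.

X̄ = 45.50 mm, Ȳ = 31.30 mm

vertical leg: A = 30 × 95 = 2850.00, centroid at (15.00, 47.50).
horizontal leg: A = 115 × 18 = 2070.00, centroid at (87.50, 9.00).
ΣA = 4920.00 mm², ΣAX̄ = 223875.00 mm³, ΣAȲ = 154005.00 mm³.
X̄ = 223875.00/4920.00 = 45.50 mm; Ȳ = 154005.00/4920.00 = 31.30 mm.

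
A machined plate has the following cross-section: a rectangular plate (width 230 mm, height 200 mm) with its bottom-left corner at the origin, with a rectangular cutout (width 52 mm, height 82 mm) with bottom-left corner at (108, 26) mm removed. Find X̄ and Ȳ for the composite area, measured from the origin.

plate: A = 230 × 200 = 46000.00, centroid at (115.00, 100.00).
hole: A = −(52 × 82) = -4264.00, centroid at (134.00, 67.00).
ΣA = 41736.00 mm²
ΣAX̄ = (46000.00)(115.00) + (-4264.00)(134.00) = 4718624.00 mm³
ΣAȲ = (46000.00)(100.00) + (-4264.00)(67.00) = 4314312.00 mm³
X̄ = 4718624.00 / 41736.00 = 113.06 mm
Ȳ = 4314312.00 / 41736.00 = 103.37 mm

X̄ = 113.06 mm, Ȳ = 103.37 mm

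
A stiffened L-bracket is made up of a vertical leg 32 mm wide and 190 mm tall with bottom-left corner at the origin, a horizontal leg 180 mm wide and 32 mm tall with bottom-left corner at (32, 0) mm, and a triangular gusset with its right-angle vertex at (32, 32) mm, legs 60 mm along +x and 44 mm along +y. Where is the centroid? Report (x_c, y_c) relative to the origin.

x_c = 66.01 mm, y_c = 55.57 mm

Part | A | x̄ᵢ | ȳᵢ | A·x̄ᵢ | A·ȳᵢ
vertical leg | 6080.00 | 16.00 | 95.00 | 97280.00 | 577600.00
horizontal leg | 5760.00 | 122.00 | 16.00 | 702720.00 | 92160.00
gusset | 1320.00 | 52.00 | 46.67 | 68640.00 | 61600.00
Σ | 13160.00 |  |  | 868640.00 | 731360.00
x_c = 868640.00 / 13160.00 = 66.01 mm
y_c = 731360.00 / 13160.00 = 55.57 mm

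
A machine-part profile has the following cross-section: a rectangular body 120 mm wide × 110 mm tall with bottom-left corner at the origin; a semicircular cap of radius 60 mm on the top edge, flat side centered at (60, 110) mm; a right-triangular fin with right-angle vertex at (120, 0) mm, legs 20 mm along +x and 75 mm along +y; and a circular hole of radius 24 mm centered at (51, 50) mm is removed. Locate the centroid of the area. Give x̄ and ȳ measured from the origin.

x̄ = 63.72 mm, ȳ = 79.81 mm

Part | A | x̄ᵢ | ȳᵢ | A·x̄ᵢ | A·ȳᵢ
rectangular body | 13200.00 | 60.00 | 55.00 | 792000.00 | 726000.00
semicircular top | 5654.87 | 60.00 | 135.46 | 339292.01 | 766035.35
triangular fin | 750.00 | 126.67 | 25.00 | 95000.00 | 18750.00
hole | -1809.56 | 51.00 | 50.00 | -92287.43 | -90477.87
Σ | 17795.31 |  |  | 1134004.58 | 1420307.48
x̄ = 1134004.58 / 17795.31 = 63.72 mm
ȳ = 1420307.48 / 17795.31 = 79.81 mm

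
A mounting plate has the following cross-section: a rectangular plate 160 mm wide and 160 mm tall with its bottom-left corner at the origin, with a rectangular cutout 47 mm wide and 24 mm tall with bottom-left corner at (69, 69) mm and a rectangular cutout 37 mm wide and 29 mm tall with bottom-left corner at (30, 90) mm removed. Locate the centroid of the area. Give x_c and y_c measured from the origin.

x_c = 80.84 mm, y_c = 78.83 mm

Part | A | x̄ᵢ | ȳᵢ | A·x̄ᵢ | A·ȳᵢ
plate | 25600.00 | 80.00 | 80.00 | 2048000.00 | 2048000.00
hole 1 | -1128.00 | 92.50 | 81.00 | -104340.00 | -91368.00
hole 2 | -1073.00 | 48.50 | 104.50 | -52040.50 | -112128.50
Σ | 23399.00 |  |  | 1891619.50 | 1844503.50
x_c = 1891619.50 / 23399.00 = 80.84 mm
y_c = 1844503.50 / 23399.00 = 78.83 mm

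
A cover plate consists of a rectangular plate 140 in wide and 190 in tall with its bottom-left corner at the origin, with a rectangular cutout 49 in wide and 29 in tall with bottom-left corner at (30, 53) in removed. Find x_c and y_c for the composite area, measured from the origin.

Part | A | x̄ᵢ | ȳᵢ | A·x̄ᵢ | A·ȳᵢ
plate | 26600.00 | 70.00 | 95.00 | 1862000.00 | 2527000.00
hole | -1421.00 | 54.50 | 67.50 | -77444.50 | -95917.50
Σ | 25179.00 |  |  | 1784555.50 | 2431082.50
x_c = 1784555.50 / 25179.00 = 70.87 in
y_c = 2431082.50 / 25179.00 = 96.55 in

x_c = 70.87 in, y_c = 96.55 in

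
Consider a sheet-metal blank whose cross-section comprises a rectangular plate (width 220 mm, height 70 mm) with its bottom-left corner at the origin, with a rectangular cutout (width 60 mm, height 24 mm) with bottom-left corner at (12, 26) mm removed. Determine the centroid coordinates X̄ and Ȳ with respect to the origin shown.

X̄ = 117.01 mm, Ȳ = 34.69 mm

plate: A = 220 × 70 = 15400.00, centroid at (110.00, 35.00).
hole: A = −(60 × 24) = -1440.00, centroid at (42.00, 38.00).
ΣA = 13960.00 mm², ΣAX̄ = 1633520.00 mm³, ΣAȲ = 484280.00 mm³.
X̄ = 1633520.00/13960.00 = 117.01 mm; Ȳ = 484280.00/13960.00 = 34.69 mm.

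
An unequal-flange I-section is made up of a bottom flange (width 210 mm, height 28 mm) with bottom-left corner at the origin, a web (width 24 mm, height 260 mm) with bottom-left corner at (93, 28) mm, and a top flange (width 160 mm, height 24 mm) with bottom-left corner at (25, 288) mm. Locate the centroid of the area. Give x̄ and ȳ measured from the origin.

Part | A | x̄ᵢ | ȳᵢ | A·x̄ᵢ | A·ȳᵢ
bottom flange | 5880.00 | 105.00 | 14.00 | 617400.00 | 82320.00
web | 6240.00 | 105.00 | 158.00 | 655200.00 | 985920.00
top flange | 3840.00 | 105.00 | 300.00 | 403200.00 | 1152000.00
Σ | 15960.00 |  |  | 1675800.00 | 2220240.00
x̄ = 1675800.00 / 15960.00 = 105.00 mm
ȳ = 2220240.00 / 15960.00 = 139.11 mm

x̄ = 105.00 mm, ȳ = 139.11 mm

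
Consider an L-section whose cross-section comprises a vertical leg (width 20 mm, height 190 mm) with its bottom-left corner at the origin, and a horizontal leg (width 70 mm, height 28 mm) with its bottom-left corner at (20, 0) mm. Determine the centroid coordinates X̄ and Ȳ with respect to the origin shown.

X̄ = 25.31 mm, Ȳ = 67.44 mm

vertical leg: A = 20 × 190 = 3800.00, centroid at (10.00, 95.00).
horizontal leg: A = 70 × 28 = 1960.00, centroid at (55.00, 14.00).
ΣA = 5760.00 mm², ΣAX̄ = 145800.00 mm³, ΣAȲ = 388440.00 mm³.
X̄ = 145800.00/5760.00 = 25.31 mm; Ȳ = 388440.00/5760.00 = 67.44 mm.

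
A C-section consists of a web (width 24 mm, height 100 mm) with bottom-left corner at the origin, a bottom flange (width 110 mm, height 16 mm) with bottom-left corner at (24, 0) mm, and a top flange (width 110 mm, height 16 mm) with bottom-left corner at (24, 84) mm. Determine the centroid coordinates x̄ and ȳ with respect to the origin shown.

x̄ = 51.84 mm, ȳ = 50.00 mm

Part | A | x̄ᵢ | ȳᵢ | A·x̄ᵢ | A·ȳᵢ
web | 2400.00 | 12.00 | 50.00 | 28800.00 | 120000.00
bottom flange | 1760.00 | 79.00 | 8.00 | 139040.00 | 14080.00
top flange | 1760.00 | 79.00 | 92.00 | 139040.00 | 161920.00
Σ | 5920.00 |  |  | 306880.00 | 296000.00
x̄ = 306880.00 / 5920.00 = 51.84 mm
ȳ = 296000.00 / 5920.00 = 50.00 mm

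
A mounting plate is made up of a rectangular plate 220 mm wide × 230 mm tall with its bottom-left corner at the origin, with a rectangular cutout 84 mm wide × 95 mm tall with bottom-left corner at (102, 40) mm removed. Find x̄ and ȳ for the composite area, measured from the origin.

plate: A = 220 × 230 = 50600.00, centroid at (110.00, 115.00).
hole: A = −(84 × 95) = -7980.00, centroid at (144.00, 87.50).
ΣA = 42620.00 mm², ΣAx̄ = 4416880.00 mm³, ΣAȳ = 5120750.00 mm³.
x̄ = 4416880.00/42620.00 = 103.63 mm; ȳ = 5120750.00/42620.00 = 120.15 mm.

x̄ = 103.63 mm, ȳ = 120.15 mm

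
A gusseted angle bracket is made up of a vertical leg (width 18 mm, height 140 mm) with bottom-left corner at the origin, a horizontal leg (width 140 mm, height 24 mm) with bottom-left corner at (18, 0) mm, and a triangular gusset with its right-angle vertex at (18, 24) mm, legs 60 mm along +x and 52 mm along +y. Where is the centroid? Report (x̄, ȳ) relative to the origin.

vertical leg: A = 18 × 140 = 2520.00, centroid at (9.00, 70.00).
horizontal leg: A = 140 × 24 = 3360.00, centroid at (88.00, 12.00).
gusset: A = ½·60·52 = 1560.00, centroid at (38.00, 41.33).
ΣA = 7440.00 mm²
ΣAx̄ = (2520.00)(9.00) + (3360.00)(88.00) + (1560.00)(38.00) = 377640.00 mm³
ΣAȳ = (2520.00)(70.00) + (3360.00)(12.00) + (1560.00)(41.33) = 281200.00 mm³
x̄ = 377640.00 / 7440.00 = 50.76 mm
ȳ = 281200.00 / 7440.00 = 37.80 mm

x̄ = 50.76 mm, ȳ = 37.80 mm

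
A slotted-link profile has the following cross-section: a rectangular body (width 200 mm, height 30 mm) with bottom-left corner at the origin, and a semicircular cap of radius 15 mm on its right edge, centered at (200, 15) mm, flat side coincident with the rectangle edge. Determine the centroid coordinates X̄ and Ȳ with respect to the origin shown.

rectangular body: A = 200 × 30 = 6000.00, centroid at (100.00, 15.00).
semicircular end: A = ½π·15² = 353.43, centroid at (206.37, 15.00).
ΣA = 6353.43 mm², ΣAX̄ = 672935.83 mm³, ΣAȲ = 95301.44 mm³.
X̄ = 672935.83/6353.43 = 105.92 mm; Ȳ = 95301.44/6353.43 = 15.00 mm.

X̄ = 105.92 mm, Ȳ = 15.00 mm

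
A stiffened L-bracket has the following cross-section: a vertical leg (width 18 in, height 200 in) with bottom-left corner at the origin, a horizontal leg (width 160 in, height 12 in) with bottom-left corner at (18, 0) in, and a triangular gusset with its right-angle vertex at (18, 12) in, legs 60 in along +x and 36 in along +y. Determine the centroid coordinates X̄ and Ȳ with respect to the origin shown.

vertical leg: A = 18 × 200 = 3600.00, centroid at (9.00, 100.00).
horizontal leg: A = 160 × 12 = 1920.00, centroid at (98.00, 6.00).
gusset: A = ½·60·36 = 1080.00, centroid at (38.00, 24.00).
ΣA = 6600.00 in²
ΣAX̄ = (3600.00)(9.00) + (1920.00)(98.00) + (1080.00)(38.00) = 261600.00 in³
ΣAȲ = (3600.00)(100.00) + (1920.00)(6.00) + (1080.00)(24.00) = 397440.00 in³
X̄ = 261600.00 / 6600.00 = 39.64 in
Ȳ = 397440.00 / 6600.00 = 60.22 in

X̄ = 39.64 in, Ȳ = 60.22 in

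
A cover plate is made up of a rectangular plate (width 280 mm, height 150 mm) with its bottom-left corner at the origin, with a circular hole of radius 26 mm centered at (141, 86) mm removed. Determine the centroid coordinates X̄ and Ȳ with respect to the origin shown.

X̄ = 139.95 mm, Ȳ = 74.41 mm

plate: A = 280 × 150 = 42000.00, centroid at (140.00, 75.00).
hole: A = −π·26² = -2123.72, centroid at (141.00, 86.00).
ΣA = 39876.28 mm², ΣAX̄ = 5580555.95 mm³, ΣAȲ = 2967360.37 mm³.
X̄ = 5580555.95/39876.28 = 139.95 mm; Ȳ = 2967360.37/39876.28 = 74.41 mm.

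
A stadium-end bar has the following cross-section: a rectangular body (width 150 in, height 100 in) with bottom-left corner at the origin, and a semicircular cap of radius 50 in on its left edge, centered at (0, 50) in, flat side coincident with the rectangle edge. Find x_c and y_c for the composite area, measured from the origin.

rectangular body: A = 150 × 100 = 15000.00, centroid at (75.00, 50.00).
semicircular end: A = ½π·50² = 3926.99, centroid at (-21.22, 50.00).
ΣA = 18926.99 in², ΣAx_c = 1041666.67 in³, ΣAy_c = 946349.54 in³.
x_c = 1041666.67/18926.99 = 55.04 in; y_c = 946349.54/18926.99 = 50.00 in.

x_c = 55.04 in, y_c = 50.00 in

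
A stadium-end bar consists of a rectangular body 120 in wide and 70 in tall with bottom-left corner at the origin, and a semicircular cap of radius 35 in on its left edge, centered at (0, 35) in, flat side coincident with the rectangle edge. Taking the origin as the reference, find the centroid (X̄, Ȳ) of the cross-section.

X̄ = 46.05 in, Ȳ = 35.00 in

rectangular body: A = 120 × 70 = 8400.00, centroid at (60.00, 35.00).
semicircular end: A = ½π·35² = 1924.23, centroid at (-14.85, 35.00).
ΣA = 10324.23 in²
ΣAX̄ = (8400.00)(60.00) + (1924.23)(-14.85) = 475416.67 in³
ΣAȲ = (8400.00)(35.00) + (1924.23)(35.00) = 361347.89 in³
X̄ = 475416.67 / 10324.23 = 46.05 in
Ȳ = 361347.89 / 10324.23 = 35.00 in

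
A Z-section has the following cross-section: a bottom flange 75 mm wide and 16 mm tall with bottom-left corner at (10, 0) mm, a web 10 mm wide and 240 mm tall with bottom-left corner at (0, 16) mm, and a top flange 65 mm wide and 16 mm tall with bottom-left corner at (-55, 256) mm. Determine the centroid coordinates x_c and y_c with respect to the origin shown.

bottom flange: A = 75 × 16 = 1200.00, centroid at (47.50, 8.00).
web: A = 10 × 240 = 2400.00, centroid at (5.00, 136.00).
top flange: A = 65 × 16 = 1040.00, centroid at (-22.50, 264.00).
ΣA = 4640.00 mm²
ΣAx_c = (1200.00)(47.50) + (2400.00)(5.00) + (1040.00)(-22.50) = 45600.00 mm³
ΣAy_c = (1200.00)(8.00) + (2400.00)(136.00) + (1040.00)(264.00) = 610560.00 mm³
x_c = 45600.00 / 4640.00 = 9.83 mm
y_c = 610560.00 / 4640.00 = 131.59 mm

x_c = 9.83 mm, y_c = 131.59 mm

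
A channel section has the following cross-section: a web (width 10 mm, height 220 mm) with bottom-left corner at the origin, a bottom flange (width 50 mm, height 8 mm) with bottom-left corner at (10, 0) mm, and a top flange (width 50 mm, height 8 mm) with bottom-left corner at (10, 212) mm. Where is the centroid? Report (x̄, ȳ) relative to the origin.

web: A = 10 × 220 = 2200.00, centroid at (5.00, 110.00).
bottom flange: A = 50 × 8 = 400.00, centroid at (35.00, 4.00).
top flange: A = 50 × 8 = 400.00, centroid at (35.00, 216.00).
ΣA = 3000.00 mm²
ΣAx̄ = (2200.00)(5.00) + (400.00)(35.00) + (400.00)(35.00) = 39000.00 mm³
ΣAȳ = (2200.00)(110.00) + (400.00)(4.00) + (400.00)(216.00) = 330000.00 mm³
x̄ = 39000.00 / 3000.00 = 13.00 mm
ȳ = 330000.00 / 3000.00 = 110.00 mm

x̄ = 13.00 mm, ȳ = 110.00 mm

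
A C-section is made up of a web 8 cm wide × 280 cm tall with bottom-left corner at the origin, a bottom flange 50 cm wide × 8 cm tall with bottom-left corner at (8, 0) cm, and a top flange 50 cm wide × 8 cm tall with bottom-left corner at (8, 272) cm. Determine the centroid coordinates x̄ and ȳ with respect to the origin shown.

x̄ = 11.63 cm, ȳ = 140.00 cm

web: A = 8 × 280 = 2240.00, centroid at (4.00, 140.00).
bottom flange: A = 50 × 8 = 400.00, centroid at (33.00, 4.00).
top flange: A = 50 × 8 = 400.00, centroid at (33.00, 276.00).
ΣA = 3040.00 cm², ΣAx̄ = 35360.00 cm³, ΣAȳ = 425600.00 cm³.
x̄ = 35360.00/3040.00 = 11.63 cm; ȳ = 425600.00/3040.00 = 140.00 cm.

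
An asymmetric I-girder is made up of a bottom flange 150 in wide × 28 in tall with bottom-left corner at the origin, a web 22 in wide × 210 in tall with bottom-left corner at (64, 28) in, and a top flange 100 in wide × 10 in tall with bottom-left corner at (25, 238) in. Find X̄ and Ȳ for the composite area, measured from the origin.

Part | A | x̄ᵢ | ȳᵢ | A·x̄ᵢ | A·ȳᵢ
bottom flange | 4200.00 | 75.00 | 14.00 | 315000.00 | 58800.00
web | 4620.00 | 75.00 | 133.00 | 346500.00 | 614460.00
top flange | 1000.00 | 75.00 | 243.00 | 75000.00 | 243000.00
Σ | 9820.00 |  |  | 736500.00 | 916260.00
X̄ = 736500.00 / 9820.00 = 75.00 in
Ȳ = 916260.00 / 9820.00 = 93.31 in

X̄ = 75.00 in, Ȳ = 93.31 in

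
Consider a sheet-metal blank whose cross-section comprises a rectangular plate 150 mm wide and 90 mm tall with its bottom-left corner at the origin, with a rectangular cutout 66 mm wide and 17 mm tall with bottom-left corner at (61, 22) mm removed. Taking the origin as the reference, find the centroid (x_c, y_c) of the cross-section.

x_c = 73.28 mm, y_c = 46.31 mm

plate: A = 150 × 90 = 13500.00, centroid at (75.00, 45.00).
hole: A = −(66 × 17) = -1122.00, centroid at (94.00, 30.50).
ΣA = 12378.00 mm², ΣAx_c = 907032.00 mm³, ΣAy_c = 573279.00 mm³.
x_c = 907032.00/12378.00 = 73.28 mm; y_c = 573279.00/12378.00 = 46.31 mm.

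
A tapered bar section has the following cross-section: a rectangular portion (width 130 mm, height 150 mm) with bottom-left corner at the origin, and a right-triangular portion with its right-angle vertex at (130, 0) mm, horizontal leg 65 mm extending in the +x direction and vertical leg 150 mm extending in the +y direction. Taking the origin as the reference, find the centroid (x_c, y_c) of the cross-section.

x_c = 82.33 mm, y_c = 70.00 mm

rectangular portion: A = 130 × 150 = 19500.00, centroid at (65.00, 75.00).
triangular portion: A = ½·65·150 = 4875.00, centroid at (151.67, 50.00).
ΣA = 24375.00 mm²
ΣAx_c = (19500.00)(65.00) + (4875.00)(151.67) = 2006875.00 mm³
ΣAy_c = (19500.00)(75.00) + (4875.00)(50.00) = 1706250.00 mm³
x_c = 2006875.00 / 24375.00 = 82.33 mm
y_c = 1706250.00 / 24375.00 = 70.00 mm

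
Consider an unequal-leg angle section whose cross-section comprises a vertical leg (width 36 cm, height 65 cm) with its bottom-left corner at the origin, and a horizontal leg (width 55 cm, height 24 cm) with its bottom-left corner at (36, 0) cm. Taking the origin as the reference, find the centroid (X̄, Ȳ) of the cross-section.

X̄ = 34.41 cm, Ȳ = 25.11 cm

vertical leg: A = 36 × 65 = 2340.00, centroid at (18.00, 32.50).
horizontal leg: A = 55 × 24 = 1320.00, centroid at (63.50, 12.00).
ΣA = 3660.00 cm², ΣAX̄ = 125940.00 cm³, ΣAȲ = 91890.00 cm³.
X̄ = 125940.00/3660.00 = 34.41 cm; Ȳ = 91890.00/3660.00 = 25.11 cm.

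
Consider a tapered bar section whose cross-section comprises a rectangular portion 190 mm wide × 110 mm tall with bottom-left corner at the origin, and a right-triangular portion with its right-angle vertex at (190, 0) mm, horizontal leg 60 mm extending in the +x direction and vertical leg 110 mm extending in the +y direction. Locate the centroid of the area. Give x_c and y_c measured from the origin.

rectangular portion: A = 190 × 110 = 20900.00, centroid at (95.00, 55.00).
triangular portion: A = ½·60·110 = 3300.00, centroid at (210.00, 36.67).
ΣA = 24200.00 mm², ΣAx_c = 2678500.00 mm³, ΣAy_c = 1270500.00 mm³.
x_c = 2678500.00/24200.00 = 110.68 mm; y_c = 1270500.00/24200.00 = 52.50 mm.

x_c = 110.68 mm, y_c = 52.50 mm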